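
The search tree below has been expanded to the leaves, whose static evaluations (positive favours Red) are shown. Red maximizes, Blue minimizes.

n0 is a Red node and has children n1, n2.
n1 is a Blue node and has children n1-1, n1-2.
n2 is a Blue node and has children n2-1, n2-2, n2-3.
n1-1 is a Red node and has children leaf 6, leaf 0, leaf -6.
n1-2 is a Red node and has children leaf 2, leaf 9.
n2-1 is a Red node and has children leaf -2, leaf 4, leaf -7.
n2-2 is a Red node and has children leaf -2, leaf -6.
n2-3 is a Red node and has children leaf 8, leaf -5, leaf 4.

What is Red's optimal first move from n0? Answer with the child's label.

n1-1 (Red): max(6, 0, -6) = 6
n1-2 (Red): max(2, 9) = 9
n1 (Blue): min(6, 9) = 6
n2-1 (Red): max(-2, 4, -7) = 4
n2-2 (Red): max(-2, -6) = -2
n2-3 (Red): max(8, -5, 4) = 8
n2 (Blue): min(4, -2, 8) = -2
n0 (Red): max(6, -2) = 6
Red at n0 wants the highest of {n1=6, n2=-2}, so chooses n1.

n1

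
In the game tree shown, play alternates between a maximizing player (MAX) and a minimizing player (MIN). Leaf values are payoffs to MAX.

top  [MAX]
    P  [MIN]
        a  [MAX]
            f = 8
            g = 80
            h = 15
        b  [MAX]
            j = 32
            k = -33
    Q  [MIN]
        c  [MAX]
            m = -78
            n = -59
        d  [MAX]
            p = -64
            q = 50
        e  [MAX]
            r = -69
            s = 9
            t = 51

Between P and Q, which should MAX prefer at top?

P

a (MAX): max(8, 80, 15) = 80
b (MAX): max(32, -33) = 32
P (MIN): min(80, 32) = 32
c (MAX): max(-78, -59) = -59
d (MAX): max(-64, 50) = 50
e (MAX): max(-69, 9, 51) = 51
Q (MIN): min(-59, 50, 51) = -59
MAX prefers the higher value; P=32, Q=-59. P is better since 32 > -59.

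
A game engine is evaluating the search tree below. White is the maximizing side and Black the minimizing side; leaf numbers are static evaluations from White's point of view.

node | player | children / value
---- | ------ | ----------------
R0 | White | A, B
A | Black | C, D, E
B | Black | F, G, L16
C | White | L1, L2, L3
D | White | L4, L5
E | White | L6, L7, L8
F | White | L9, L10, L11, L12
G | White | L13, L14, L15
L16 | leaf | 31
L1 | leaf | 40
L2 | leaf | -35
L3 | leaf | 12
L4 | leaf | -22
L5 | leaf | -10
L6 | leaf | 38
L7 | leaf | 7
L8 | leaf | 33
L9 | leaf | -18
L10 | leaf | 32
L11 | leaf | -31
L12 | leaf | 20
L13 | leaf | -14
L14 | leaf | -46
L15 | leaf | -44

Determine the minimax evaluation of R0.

-10

C (White): max(40, -35, 12) = 40
D (White): max(-22, -10) = -10
E (White): max(38, 7, 33) = 38
A (Black): min(40, -10, 38) = -10
F (White): max(-18, 32, -31, 20) = 32
G (White): max(-14, -46, -44) = -14
B (Black): min(32, -14, 31) = -14
R0 (White): max(-10, -14) = -10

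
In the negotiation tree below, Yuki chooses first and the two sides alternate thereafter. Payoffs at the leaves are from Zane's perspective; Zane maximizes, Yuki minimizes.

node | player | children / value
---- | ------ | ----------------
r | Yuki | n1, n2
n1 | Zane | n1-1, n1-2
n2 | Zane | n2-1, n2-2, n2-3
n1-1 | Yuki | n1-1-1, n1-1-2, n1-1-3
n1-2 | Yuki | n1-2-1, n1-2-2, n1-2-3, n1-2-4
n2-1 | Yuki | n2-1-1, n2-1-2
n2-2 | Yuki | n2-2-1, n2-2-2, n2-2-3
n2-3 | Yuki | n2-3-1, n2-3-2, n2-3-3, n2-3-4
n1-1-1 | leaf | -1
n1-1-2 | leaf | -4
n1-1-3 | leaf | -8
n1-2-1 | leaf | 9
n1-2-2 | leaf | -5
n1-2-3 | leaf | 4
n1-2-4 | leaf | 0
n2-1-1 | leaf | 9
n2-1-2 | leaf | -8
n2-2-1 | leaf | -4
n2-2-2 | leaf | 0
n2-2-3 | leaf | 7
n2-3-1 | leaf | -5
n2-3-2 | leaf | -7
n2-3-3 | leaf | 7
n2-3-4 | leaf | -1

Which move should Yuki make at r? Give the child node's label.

n1

n1-1 (Yuki): min(-1, -4, -8) = -8
n1-2 (Yuki): min(9, -5, 4, 0) = -5
n1 (Zane): max(-8, -5) = -5
n2-1 (Yuki): min(9, -8) = -8
n2-2 (Yuki): min(-4, 0, 7) = -4
n2-3 (Yuki): min(-5, -7, 7, -1) = -7
n2 (Zane): max(-8, -4, -7) = -4
r (Yuki): min(-5, -4) = -5
Yuki at r wants the lowest of {n1=-5, n2=-4}, so chooses n1.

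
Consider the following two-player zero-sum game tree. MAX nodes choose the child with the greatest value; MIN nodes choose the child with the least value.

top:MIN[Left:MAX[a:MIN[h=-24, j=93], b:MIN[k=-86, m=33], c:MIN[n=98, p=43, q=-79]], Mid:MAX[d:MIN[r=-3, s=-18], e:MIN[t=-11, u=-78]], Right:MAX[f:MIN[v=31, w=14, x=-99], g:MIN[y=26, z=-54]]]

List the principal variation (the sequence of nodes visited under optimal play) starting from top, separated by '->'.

top -> Right -> g -> z

a (MIN): min(-24, 93) = -24
b (MIN): min(-86, 33) = -86
c (MIN): min(98, 43, -79) = -79
Left (MAX): max(-24, -86, -79) = -24
d (MIN): min(-3, -18) = -18
e (MIN): min(-11, -78) = -78
Mid (MAX): max(-18, -78) = -18
f (MIN): min(31, 14, -99) = -99
g (MIN): min(26, -54) = -54
Right (MAX): max(-99, -54) = -54
top (MIN): min(-24, -18, -54) = -54
At top, MIN picks Right (lowest: -54).
At Right, MAX picks g (highest: -54).
At g, MIN picks z (lowest: -54).
Terminal value -54.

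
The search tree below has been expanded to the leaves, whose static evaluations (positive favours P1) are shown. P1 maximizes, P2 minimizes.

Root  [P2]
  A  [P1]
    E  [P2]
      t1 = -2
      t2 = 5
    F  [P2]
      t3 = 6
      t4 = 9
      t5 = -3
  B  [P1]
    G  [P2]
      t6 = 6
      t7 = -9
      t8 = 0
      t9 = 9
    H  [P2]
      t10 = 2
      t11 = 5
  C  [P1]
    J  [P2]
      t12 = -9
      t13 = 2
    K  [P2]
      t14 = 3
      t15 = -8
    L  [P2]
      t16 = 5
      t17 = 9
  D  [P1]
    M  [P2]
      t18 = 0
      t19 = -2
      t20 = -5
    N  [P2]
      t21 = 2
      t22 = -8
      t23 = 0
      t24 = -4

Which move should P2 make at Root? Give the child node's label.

E (P2): min(-2, 5) = -2
F (P2): min(6, 9, -3) = -3
A (P1): max(-2, -3) = -2
G (P2): min(6, -9, 0, 9) = -9
H (P2): min(2, 5) = 2
B (P1): max(-9, 2) = 2
J (P2): min(-9, 2) = -9
K (P2): min(3, -8) = -8
L (P2): min(5, 9) = 5
C (P1): max(-9, -8, 5) = 5
M (P2): min(0, -2, -5) = -5
N (P2): min(2, -8, 0, -4) = -8
D (P1): max(-5, -8) = -5
Root (P2): min(-2, 2, 5, -5) = -5
P2 at Root wants the lowest of {A=-2, B=2, C=5, D=-5}, so chooses D.

D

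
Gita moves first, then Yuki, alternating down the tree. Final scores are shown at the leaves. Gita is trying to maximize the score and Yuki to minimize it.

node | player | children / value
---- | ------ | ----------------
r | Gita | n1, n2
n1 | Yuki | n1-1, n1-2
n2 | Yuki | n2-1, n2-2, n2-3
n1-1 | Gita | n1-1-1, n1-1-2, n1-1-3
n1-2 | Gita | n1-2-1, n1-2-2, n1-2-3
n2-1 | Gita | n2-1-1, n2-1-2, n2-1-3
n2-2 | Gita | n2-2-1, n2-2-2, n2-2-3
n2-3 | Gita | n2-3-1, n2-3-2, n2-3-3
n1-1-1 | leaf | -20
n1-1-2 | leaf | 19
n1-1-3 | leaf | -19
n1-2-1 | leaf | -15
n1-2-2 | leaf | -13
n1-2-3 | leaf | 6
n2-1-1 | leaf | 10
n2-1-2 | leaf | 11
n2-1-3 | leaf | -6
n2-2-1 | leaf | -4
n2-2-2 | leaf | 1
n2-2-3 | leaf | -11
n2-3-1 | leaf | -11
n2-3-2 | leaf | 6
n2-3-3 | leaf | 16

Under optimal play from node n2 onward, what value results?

n2-1 (Gita): max(10, 11, -6) = 11
n2-2 (Gita): max(-4, 1, -11) = 1
n2-3 (Gita): max(-11, 6, 16) = 16
n2 (Yuki): min(11, 1, 16) = 1

1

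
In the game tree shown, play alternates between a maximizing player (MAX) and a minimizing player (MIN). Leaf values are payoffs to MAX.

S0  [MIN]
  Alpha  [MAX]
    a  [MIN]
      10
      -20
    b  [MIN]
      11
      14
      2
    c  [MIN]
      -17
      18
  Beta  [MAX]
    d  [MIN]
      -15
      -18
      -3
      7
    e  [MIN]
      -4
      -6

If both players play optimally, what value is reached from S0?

-6

a (MIN): min(10, -20) = -20
b (MIN): min(11, 14, 2) = 2
c (MIN): min(-17, 18) = -17
Alpha (MAX): max(-20, 2, -17) = 2
d (MIN): min(-15, -18, -3, 7) = -18
e (MIN): min(-4, -6) = -6
Beta (MAX): max(-18, -6) = -6
S0 (MIN): min(2, -6) = -6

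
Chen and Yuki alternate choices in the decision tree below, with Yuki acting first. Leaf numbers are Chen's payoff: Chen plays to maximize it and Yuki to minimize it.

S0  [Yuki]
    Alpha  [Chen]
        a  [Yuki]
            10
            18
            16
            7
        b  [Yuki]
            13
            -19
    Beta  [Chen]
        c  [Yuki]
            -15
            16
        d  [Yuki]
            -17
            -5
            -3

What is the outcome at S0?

a (Yuki): min(10, 18, 16, 7) = 7
b (Yuki): min(13, -19) = -19
Alpha (Chen): max(7, -19) = 7
c (Yuki): min(-15, 16) = -15
d (Yuki): min(-17, -5, -3) = -17
Beta (Chen): max(-15, -17) = -15
S0 (Yuki): min(7, -15) = -15

-15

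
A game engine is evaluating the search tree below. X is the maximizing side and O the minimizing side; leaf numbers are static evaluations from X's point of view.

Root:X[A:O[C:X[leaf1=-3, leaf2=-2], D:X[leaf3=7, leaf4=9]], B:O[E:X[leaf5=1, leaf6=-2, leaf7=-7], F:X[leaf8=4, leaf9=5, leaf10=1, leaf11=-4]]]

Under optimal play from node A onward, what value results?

C (X): max(-3, -2) = -2
D (X): max(7, 9) = 9
A (O): min(-2, 9) = -2

-2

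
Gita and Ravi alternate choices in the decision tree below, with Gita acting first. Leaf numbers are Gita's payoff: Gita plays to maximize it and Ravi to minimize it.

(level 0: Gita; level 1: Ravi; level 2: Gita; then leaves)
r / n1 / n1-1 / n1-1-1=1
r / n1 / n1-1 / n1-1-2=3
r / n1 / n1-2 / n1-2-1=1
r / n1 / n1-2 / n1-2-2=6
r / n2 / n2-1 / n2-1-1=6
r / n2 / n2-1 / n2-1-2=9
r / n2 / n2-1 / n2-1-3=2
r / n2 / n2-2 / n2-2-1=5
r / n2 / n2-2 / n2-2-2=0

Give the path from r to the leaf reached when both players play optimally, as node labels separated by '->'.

r -> n2 -> n2-2 -> n2-2-1

n1-1 (Gita): max(1, 3) = 3
n1-2 (Gita): max(1, 6) = 6
n1 (Ravi): min(3, 6) = 3
n2-1 (Gita): max(6, 9, 2) = 9
n2-2 (Gita): max(5, 0) = 5
n2 (Ravi): min(9, 5) = 5
r (Gita): max(3, 5) = 5
At r, Gita picks n2 (highest: 5).
At n2, Ravi picks n2-2 (lowest: 5).
At n2-2, Gita picks n2-2-1 (highest: 5).
Terminal value 5.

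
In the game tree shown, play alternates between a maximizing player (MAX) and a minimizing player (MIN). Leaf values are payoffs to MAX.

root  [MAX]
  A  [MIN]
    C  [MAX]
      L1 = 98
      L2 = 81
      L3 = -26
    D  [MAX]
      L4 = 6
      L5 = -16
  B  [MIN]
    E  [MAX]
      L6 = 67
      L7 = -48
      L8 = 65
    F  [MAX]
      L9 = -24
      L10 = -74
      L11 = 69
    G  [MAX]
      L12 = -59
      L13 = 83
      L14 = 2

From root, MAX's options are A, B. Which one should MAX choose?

B

C (MAX): max(98, 81, -26) = 98
D (MAX): max(6, -16) = 6
A (MIN): min(98, 6) = 6
E (MAX): max(67, -48, 65) = 67
F (MAX): max(-24, -74, 69) = 69
G (MAX): max(-59, 83, 2) = 83
B (MIN): min(67, 69, 83) = 67
root (MAX): max(6, 67) = 67
MAX at root wants the highest of {A=6, B=67}, so chooses B.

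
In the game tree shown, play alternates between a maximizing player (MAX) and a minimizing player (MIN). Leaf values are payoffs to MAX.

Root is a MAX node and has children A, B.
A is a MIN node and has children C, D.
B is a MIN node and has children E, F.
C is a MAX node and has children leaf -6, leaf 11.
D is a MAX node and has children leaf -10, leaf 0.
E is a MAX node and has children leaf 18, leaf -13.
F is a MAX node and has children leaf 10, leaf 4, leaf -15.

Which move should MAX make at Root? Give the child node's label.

C (MAX): max(-6, 11) = 11
D (MAX): max(-10, 0) = 0
A (MIN): min(11, 0) = 0
E (MAX): max(18, -13) = 18
F (MAX): max(10, 4, -15) = 10
B (MIN): min(18, 10) = 10
Root (MAX): max(0, 10) = 10
MAX at Root wants the highest of {A=0, B=10}, so chooses B.

B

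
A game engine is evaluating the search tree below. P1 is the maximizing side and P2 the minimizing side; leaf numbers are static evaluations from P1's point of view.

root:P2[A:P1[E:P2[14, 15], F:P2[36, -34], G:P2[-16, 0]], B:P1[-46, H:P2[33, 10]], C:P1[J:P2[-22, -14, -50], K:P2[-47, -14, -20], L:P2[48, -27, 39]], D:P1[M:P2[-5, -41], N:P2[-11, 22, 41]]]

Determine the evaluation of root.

-27

E (P2): min(14, 15) = 14
F (P2): min(36, -34) = -34
G (P2): min(-16, 0) = -16
A (P1): max(14, -34, -16) = 14
H (P2): min(33, 10) = 10
B (P1): max(-46, 10) = 10
J (P2): min(-22, -14, -50) = -50
K (P2): min(-47, -14, -20) = -47
L (P2): min(48, -27, 39) = -27
C (P1): max(-50, -47, -27) = -27
M (P2): min(-5, -41) = -41
N (P2): min(-11, 22, 41) = -11
D (P1): max(-41, -11) = -11
root (P2): min(14, 10, -27, -11) = -27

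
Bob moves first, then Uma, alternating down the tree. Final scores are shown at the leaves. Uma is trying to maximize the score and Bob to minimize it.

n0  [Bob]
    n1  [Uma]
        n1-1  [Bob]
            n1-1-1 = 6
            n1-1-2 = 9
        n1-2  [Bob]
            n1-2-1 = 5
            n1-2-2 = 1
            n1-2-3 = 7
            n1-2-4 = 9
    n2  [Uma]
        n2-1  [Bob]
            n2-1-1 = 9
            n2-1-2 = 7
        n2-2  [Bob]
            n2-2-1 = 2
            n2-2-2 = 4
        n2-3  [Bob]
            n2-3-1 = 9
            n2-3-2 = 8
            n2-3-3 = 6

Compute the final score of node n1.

n1-1 (Bob): min(6, 9) = 6
n1-2 (Bob): min(5, 1, 7, 9) = 1
n1 (Uma): max(6, 1) = 6

6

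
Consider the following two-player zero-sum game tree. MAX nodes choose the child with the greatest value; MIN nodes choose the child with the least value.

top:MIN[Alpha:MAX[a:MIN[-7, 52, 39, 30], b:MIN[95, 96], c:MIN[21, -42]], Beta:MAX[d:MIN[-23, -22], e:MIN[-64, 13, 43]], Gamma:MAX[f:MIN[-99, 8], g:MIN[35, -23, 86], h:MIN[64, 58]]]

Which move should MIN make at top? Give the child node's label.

Beta

a (MIN): min(-7, 52, 39, 30) = -7
b (MIN): min(95, 96) = 95
c (MIN): min(21, -42) = -42
Alpha (MAX): max(-7, 95, -42) = 95
d (MIN): min(-23, -22) = -23
e (MIN): min(-64, 13, 43) = -64
Beta (MAX): max(-23, -64) = -23
f (MIN): min(-99, 8) = -99
g (MIN): min(35, -23, 86) = -23
h (MIN): min(64, 58) = 58
Gamma (MAX): max(-99, -23, 58) = 58
top (MIN): min(95, -23, 58) = -23
MIN at top wants the lowest of {Alpha=95, Beta=-23, Gamma=58}, so chooses Beta.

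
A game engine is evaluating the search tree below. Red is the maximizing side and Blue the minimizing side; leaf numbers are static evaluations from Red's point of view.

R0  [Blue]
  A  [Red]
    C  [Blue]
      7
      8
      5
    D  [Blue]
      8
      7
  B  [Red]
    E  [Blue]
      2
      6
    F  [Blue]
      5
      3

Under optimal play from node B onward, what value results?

3

E (Blue): min(2, 6) = 2
F (Blue): min(5, 3) = 3
B (Red): max(2, 3) = 3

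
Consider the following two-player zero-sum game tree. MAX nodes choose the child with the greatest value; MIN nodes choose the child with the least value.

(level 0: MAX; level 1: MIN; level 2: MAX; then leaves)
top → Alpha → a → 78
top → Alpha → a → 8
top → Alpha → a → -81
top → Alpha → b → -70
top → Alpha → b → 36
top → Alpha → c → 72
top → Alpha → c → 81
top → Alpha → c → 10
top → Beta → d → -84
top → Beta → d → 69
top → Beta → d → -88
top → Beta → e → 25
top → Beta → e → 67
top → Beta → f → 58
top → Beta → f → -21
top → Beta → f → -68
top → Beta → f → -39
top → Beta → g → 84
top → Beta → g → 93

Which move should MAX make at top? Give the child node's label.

Beta

a (MAX): max(78, 8, -81) = 78
b (MAX): max(-70, 36) = 36
c (MAX): max(72, 81, 10) = 81
Alpha (MIN): min(78, 36, 81) = 36
d (MAX): max(-84, 69, -88) = 69
e (MAX): max(25, 67) = 67
f (MAX): max(58, -21, -68, -39) = 58
g (MAX): max(84, 93) = 93
Beta (MIN): min(69, 67, 58, 93) = 58
top (MAX): max(36, 58) = 58
MAX at top wants the highest of {Alpha=36, Beta=58}, so chooses Beta.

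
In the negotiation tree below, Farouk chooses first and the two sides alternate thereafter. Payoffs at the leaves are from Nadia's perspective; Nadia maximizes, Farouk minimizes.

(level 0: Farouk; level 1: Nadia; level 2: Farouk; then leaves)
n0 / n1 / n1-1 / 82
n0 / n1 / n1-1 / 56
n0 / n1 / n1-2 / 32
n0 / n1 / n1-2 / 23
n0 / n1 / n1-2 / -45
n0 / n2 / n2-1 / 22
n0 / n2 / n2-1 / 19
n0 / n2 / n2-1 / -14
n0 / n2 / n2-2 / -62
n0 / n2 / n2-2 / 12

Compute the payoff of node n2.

-14

n2-1 (Farouk): min(22, 19, -14) = -14
n2-2 (Farouk): min(-62, 12) = -62
n2 (Nadia): max(-14, -62) = -14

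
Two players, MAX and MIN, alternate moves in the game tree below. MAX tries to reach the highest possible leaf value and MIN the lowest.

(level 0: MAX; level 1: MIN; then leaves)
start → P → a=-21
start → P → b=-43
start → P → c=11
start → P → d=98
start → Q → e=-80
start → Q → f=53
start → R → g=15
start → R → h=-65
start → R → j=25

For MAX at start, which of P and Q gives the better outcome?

P

P (MIN): min(-21, -43, 11, 98) = -43
Q (MIN): min(-80, 53) = -80
MAX prefers the higher value; P=-43, Q=-80. P is better since -43 > -80.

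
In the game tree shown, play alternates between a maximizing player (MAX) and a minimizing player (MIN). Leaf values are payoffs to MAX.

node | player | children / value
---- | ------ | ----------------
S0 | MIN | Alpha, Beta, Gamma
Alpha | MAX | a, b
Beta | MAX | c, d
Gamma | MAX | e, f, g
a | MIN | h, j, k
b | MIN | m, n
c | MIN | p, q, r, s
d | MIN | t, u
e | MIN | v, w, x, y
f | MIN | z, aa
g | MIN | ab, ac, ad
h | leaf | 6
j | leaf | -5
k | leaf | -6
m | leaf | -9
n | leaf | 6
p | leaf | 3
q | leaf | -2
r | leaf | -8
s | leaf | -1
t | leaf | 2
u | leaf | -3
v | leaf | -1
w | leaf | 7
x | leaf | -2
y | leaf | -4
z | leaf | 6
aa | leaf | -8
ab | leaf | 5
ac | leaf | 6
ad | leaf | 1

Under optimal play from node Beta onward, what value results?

c (MIN): min(3, -2, -8, -1) = -8
d (MIN): min(2, -3) = -3
Beta (MAX): max(-8, -3) = -3

-3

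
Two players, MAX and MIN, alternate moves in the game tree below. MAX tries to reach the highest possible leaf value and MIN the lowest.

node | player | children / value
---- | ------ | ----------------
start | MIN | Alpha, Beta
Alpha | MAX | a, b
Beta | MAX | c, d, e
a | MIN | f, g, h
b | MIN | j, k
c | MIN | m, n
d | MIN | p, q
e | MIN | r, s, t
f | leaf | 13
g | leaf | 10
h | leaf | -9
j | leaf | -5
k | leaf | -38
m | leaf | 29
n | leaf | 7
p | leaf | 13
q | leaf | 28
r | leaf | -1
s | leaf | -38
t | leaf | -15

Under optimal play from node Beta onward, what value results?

c (MIN): min(29, 7) = 7
d (MIN): min(13, 28) = 13
e (MIN): min(-1, -38, -15) = -38
Beta (MAX): max(7, 13, -38) = 13

13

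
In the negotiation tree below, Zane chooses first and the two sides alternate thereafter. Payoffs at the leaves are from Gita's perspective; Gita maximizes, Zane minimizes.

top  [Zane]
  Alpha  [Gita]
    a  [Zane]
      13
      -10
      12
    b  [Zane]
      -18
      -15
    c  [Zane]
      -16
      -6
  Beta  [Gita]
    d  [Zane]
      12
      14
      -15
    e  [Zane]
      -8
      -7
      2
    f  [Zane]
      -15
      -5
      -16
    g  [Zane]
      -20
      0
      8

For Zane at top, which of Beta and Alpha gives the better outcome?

Alpha

d (Zane): min(12, 14, -15) = -15
e (Zane): min(-8, -7, 2) = -8
f (Zane): min(-15, -5, -16) = -16
g (Zane): min(-20, 0, 8) = -20
Beta (Gita): max(-15, -8, -16, -20) = -8
a (Zane): min(13, -10, 12) = -10
b (Zane): min(-18, -15) = -18
c (Zane): min(-16, -6) = -16
Alpha (Gita): max(-10, -18, -16) = -10
Zane prefers the lower value; Beta=-8, Alpha=-10. Alpha is better since -10 < -8.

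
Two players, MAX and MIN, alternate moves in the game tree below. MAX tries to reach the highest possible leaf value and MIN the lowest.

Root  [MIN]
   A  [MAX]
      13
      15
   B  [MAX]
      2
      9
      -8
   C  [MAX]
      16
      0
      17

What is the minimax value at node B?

9

B (MAX): max(2, 9, -8) = 9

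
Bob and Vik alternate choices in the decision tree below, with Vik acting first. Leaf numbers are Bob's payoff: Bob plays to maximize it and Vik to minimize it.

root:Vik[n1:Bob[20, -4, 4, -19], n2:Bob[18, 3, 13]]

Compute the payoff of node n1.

n1 (Bob): max(20, -4, 4, -19) = 20

20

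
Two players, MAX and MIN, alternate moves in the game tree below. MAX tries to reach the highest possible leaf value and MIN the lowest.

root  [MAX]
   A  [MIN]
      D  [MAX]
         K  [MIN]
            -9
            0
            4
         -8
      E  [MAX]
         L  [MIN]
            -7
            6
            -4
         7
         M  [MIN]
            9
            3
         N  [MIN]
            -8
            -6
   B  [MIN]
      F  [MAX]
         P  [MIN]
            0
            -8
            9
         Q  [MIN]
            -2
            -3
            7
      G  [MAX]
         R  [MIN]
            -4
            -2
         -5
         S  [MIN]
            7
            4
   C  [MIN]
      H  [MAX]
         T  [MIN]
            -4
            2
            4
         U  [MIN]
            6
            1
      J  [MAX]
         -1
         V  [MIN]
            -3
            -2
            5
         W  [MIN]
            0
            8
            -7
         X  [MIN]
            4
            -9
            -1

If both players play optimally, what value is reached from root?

-1

K (MIN): min(-9, 0, 4) = -9
D (MAX): max(-9, -8) = -8
L (MIN): min(-7, 6, -4) = -7
M (MIN): min(9, 3) = 3
N (MIN): min(-8, -6) = -8
E (MAX): max(-7, 7, 3, -8) = 7
A (MIN): min(-8, 7) = -8
P (MIN): min(0, -8, 9) = -8
Q (MIN): min(-2, -3, 7) = -3
F (MAX): max(-8, -3) = -3
R (MIN): min(-4, -2) = -4
S (MIN): min(7, 4) = 4
G (MAX): max(-4, -5, 4) = 4
B (MIN): min(-3, 4) = -3
T (MIN): min(-4, 2, 4) = -4
U (MIN): min(6, 1) = 1
H (MAX): max(-4, 1) = 1
V (MIN): min(-3, -2, 5) = -3
W (MIN): min(0, 8, -7) = -7
X (MIN): min(4, -9, -1) = -9
J (MAX): max(-1, -3, -7, -9) = -1
C (MIN): min(1, -1) = -1
root (MAX): max(-8, -3, -1) = -1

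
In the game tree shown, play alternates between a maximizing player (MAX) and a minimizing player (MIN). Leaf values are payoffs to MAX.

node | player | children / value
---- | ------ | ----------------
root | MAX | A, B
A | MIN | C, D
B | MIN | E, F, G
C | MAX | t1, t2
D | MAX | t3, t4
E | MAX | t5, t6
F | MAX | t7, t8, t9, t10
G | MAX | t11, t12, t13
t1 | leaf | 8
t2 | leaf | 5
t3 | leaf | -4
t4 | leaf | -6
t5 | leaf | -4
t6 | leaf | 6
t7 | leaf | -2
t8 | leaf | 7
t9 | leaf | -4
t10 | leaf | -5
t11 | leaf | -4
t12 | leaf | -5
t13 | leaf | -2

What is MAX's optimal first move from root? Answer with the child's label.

B

C (MAX): max(8, 5) = 8
D (MAX): max(-4, -6) = -4
A (MIN): min(8, -4) = -4
E (MAX): max(-4, 6) = 6
F (MAX): max(-2, 7, -4, -5) = 7
G (MAX): max(-4, -5, -2) = -2
B (MIN): min(6, 7, -2) = -2
root (MAX): max(-4, -2) = -2
MAX at root wants the highest of {A=-4, B=-2}, so chooses B.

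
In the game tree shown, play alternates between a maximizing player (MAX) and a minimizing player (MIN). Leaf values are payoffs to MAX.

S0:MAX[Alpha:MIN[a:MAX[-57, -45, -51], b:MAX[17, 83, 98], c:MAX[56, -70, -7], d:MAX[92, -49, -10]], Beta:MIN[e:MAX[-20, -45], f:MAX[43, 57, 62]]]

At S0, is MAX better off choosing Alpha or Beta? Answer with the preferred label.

a (MAX): max(-57, -45, -51) = -45
b (MAX): max(17, 83, 98) = 98
c (MAX): max(56, -70, -7) = 56
d (MAX): max(92, -49, -10) = 92
Alpha (MIN): min(-45, 98, 56, 92) = -45
e (MAX): max(-20, -45) = -20
f (MAX): max(43, 57, 62) = 62
Beta (MIN): min(-20, 62) = -20
MAX prefers the higher value; Alpha=-45, Beta=-20. Beta is better since -20 > -45.

Beta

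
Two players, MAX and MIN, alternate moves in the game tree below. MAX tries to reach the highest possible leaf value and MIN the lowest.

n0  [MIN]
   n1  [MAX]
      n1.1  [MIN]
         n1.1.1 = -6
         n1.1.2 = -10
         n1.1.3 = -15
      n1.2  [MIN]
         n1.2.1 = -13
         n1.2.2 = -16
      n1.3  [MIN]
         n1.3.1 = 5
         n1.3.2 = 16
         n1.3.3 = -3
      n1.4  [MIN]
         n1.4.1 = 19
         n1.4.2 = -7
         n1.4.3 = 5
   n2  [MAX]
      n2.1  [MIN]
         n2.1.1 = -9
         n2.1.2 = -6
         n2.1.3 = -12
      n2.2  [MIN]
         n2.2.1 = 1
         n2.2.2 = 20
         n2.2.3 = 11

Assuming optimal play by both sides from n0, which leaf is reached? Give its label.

n1.3.3

n1.1 (MIN): min(-6, -10, -15) = -15
n1.2 (MIN): min(-13, -16) = -16
n1.3 (MIN): min(5, 16, -3) = -3
n1.4 (MIN): min(19, -7, 5) = -7
n1 (MAX): max(-15, -16, -3, -7) = -3
n2.1 (MIN): min(-9, -6, -12) = -12
n2.2 (MIN): min(1, 20, 11) = 1
n2 (MAX): max(-12, 1) = 1
n0 (MIN): min(-3, 1) = -3
At n0, MIN picks n1 (lowest: -3).
At n1, MAX picks n1.3 (highest: -3).
At n1.3, MIN picks n1.3.3 (lowest: -3).
Terminal value -3.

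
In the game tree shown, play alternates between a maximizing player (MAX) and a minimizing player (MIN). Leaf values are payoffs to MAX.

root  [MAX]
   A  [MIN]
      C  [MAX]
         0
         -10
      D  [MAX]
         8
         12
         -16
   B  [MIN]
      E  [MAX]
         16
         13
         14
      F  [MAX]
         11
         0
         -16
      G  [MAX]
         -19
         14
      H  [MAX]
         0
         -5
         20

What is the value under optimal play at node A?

0

C (MAX): max(0, -10) = 0
D (MAX): max(8, 12, -16) = 12
A (MIN): min(0, 12) = 0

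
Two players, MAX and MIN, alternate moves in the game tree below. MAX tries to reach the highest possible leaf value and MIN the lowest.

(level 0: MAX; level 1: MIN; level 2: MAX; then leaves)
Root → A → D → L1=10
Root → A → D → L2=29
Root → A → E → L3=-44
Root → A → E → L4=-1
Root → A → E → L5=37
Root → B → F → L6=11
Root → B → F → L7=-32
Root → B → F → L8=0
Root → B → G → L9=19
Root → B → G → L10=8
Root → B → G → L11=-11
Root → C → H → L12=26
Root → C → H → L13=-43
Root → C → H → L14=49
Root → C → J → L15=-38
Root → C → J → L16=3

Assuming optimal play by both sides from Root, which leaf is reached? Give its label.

D (MAX): max(10, 29) = 29
E (MAX): max(-44, -1, 37) = 37
A (MIN): min(29, 37) = 29
F (MAX): max(11, -32, 0) = 11
G (MAX): max(19, 8, -11) = 19
B (MIN): min(11, 19) = 11
H (MAX): max(26, -43, 49) = 49
J (MAX): max(-38, 3) = 3
C (MIN): min(49, 3) = 3
Root (MAX): max(29, 11, 3) = 29
At Root, MAX picks A (highest: 29).
At A, MIN picks D (lowest: 29).
At D, MAX picks L2 (highest: 29).
Terminal value 29.

L2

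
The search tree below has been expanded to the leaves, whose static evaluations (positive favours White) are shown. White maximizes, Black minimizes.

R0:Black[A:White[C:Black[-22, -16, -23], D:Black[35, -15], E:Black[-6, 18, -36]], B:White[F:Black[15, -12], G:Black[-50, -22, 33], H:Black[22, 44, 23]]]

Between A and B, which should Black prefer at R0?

C (Black): min(-22, -16, -23) = -23
D (Black): min(35, -15) = -15
E (Black): min(-6, 18, -36) = -36
A (White): max(-23, -15, -36) = -15
F (Black): min(15, -12) = -12
G (Black): min(-50, -22, 33) = -50
H (Black): min(22, 44, 23) = 22
B (White): max(-12, -50, 22) = 22
Black prefers the lower value; A=-15, B=22. A is better since -15 < 22.

A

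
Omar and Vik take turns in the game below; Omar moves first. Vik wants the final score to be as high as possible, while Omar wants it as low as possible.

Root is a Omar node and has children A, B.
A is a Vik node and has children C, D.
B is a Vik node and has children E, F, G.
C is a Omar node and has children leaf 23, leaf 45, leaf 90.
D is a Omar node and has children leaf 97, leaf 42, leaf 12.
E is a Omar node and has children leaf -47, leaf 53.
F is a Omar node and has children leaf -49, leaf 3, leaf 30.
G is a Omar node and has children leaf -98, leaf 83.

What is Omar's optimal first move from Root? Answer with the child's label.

B

C (Omar): min(23, 45, 90) = 23
D (Omar): min(97, 42, 12) = 12
A (Vik): max(23, 12) = 23
E (Omar): min(-47, 53) = -47
F (Omar): min(-49, 3, 30) = -49
G (Omar): min(-98, 83) = -98
B (Vik): max(-47, -49, -98) = -47
Root (Omar): min(23, -47) = -47
Omar at Root wants the lowest of {A=23, B=-47}, so chooses B.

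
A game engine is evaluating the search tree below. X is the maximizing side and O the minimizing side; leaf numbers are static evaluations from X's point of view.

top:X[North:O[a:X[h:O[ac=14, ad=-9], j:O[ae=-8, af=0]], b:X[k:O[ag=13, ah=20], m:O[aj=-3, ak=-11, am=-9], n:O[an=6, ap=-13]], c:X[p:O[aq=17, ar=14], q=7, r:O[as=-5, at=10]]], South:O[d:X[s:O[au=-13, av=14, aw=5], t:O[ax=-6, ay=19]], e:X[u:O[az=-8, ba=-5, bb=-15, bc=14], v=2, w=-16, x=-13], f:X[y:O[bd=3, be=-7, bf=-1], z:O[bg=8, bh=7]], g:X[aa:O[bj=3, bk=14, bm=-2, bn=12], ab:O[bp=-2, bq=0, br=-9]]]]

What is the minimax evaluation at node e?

u (O): min(-8, -5, -15, 14) = -15
e (X): max(-15, 2, -16, -13) = 2

2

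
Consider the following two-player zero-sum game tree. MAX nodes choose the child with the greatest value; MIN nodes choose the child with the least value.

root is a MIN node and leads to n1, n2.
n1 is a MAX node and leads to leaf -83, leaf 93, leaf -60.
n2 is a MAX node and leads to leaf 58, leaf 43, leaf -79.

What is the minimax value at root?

58

n1 (MAX): max(-83, 93, -60) = 93
n2 (MAX): max(58, 43, -79) = 58
root (MIN): min(93, 58) = 58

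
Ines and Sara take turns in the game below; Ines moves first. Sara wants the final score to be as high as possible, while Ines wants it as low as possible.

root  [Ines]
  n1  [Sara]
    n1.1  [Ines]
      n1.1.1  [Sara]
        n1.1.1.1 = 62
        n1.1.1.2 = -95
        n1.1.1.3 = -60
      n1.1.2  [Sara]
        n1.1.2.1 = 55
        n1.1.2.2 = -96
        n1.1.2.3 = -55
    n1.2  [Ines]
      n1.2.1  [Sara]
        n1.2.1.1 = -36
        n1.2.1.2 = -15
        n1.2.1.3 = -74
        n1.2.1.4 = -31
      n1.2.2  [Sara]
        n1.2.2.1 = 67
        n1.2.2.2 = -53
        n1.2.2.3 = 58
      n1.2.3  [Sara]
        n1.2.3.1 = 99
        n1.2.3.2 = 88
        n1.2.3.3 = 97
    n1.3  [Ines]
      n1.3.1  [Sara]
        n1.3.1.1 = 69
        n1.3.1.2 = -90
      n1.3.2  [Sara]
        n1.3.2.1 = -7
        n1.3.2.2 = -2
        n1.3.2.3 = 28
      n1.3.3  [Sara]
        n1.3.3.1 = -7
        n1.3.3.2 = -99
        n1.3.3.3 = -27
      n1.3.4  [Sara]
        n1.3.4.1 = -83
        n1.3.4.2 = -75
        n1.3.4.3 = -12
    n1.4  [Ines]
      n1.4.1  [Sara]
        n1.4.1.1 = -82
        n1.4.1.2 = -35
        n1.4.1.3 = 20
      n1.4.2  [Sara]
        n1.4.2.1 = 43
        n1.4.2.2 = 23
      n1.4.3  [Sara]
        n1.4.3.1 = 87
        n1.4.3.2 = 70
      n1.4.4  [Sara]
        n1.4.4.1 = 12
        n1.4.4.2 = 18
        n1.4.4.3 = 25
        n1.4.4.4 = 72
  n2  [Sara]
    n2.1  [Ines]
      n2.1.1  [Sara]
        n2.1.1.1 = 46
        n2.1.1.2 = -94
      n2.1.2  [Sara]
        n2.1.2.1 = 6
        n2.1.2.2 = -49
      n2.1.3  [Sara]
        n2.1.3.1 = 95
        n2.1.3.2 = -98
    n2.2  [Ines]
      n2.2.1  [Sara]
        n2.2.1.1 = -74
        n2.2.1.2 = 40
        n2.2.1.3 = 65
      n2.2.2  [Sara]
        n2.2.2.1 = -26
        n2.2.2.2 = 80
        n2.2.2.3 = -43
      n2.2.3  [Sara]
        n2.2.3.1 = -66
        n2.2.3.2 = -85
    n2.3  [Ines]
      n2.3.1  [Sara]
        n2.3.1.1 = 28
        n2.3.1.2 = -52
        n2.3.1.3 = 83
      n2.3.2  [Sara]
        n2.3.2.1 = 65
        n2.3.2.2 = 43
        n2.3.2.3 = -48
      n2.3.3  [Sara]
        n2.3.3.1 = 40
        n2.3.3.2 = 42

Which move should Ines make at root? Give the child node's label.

n2

n1.1.1 (Sara): max(62, -95, -60) = 62
n1.1.2 (Sara): max(55, -96, -55) = 55
n1.1 (Ines): min(62, 55) = 55
n1.2.1 (Sara): max(-36, -15, -74, -31) = -15
n1.2.2 (Sara): max(67, -53, 58) = 67
n1.2.3 (Sara): max(99, 88, 97) = 99
n1.2 (Ines): min(-15, 67, 99) = -15
n1.3.1 (Sara): max(69, -90) = 69
n1.3.2 (Sara): max(-7, -2, 28) = 28
n1.3.3 (Sara): max(-7, -99, -27) = -7
n1.3.4 (Sara): max(-83, -75, -12) = -12
n1.3 (Ines): min(69, 28, -7, -12) = -12
n1.4.1 (Sara): max(-82, -35, 20) = 20
n1.4.2 (Sara): max(43, 23) = 43
n1.4.3 (Sara): max(87, 70) = 87
n1.4.4 (Sara): max(12, 18, 25, 72) = 72
n1.4 (Ines): min(20, 43, 87, 72) = 20
n1 (Sara): max(55, -15, -12, 20) = 55
n2.1.1 (Sara): max(46, -94) = 46
n2.1.2 (Sara): max(6, -49) = 6
n2.1.3 (Sara): max(95, -98) = 95
n2.1 (Ines): min(46, 6, 95) = 6
n2.2.1 (Sara): max(-74, 40, 65) = 65
n2.2.2 (Sara): max(-26, 80, -43) = 80
n2.2.3 (Sara): max(-66, -85) = -66
n2.2 (Ines): min(65, 80, -66) = -66
n2.3.1 (Sara): max(28, -52, 83) = 83
n2.3.2 (Sara): max(65, 43, -48) = 65
n2.3.3 (Sara): max(40, 42) = 42
n2.3 (Ines): min(83, 65, 42) = 42
n2 (Sara): max(6, -66, 42) = 42
root (Ines): min(55, 42) = 42
Ines at root wants the lowest of {n1=55, n2=42}, so chooses n2.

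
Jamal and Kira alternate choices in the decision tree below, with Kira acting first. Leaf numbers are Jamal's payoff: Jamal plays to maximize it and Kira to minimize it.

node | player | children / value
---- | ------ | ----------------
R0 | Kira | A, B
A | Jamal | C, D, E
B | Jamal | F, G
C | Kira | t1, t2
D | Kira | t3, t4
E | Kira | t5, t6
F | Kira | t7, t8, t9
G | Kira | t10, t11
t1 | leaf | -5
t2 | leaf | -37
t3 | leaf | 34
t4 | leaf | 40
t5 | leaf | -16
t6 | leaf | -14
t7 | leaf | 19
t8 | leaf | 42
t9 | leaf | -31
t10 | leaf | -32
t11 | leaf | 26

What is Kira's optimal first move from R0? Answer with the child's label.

B

C (Kira): min(-5, -37) = -37
D (Kira): min(34, 40) = 34
E (Kira): min(-16, -14) = -16
A (Jamal): max(-37, 34, -16) = 34
F (Kira): min(19, 42, -31) = -31
G (Kira): min(-32, 26) = -32
B (Jamal): max(-31, -32) = -31
R0 (Kira): min(34, -31) = -31
Kira at R0 wants the lowest of {A=34, B=-31}, so chooses B.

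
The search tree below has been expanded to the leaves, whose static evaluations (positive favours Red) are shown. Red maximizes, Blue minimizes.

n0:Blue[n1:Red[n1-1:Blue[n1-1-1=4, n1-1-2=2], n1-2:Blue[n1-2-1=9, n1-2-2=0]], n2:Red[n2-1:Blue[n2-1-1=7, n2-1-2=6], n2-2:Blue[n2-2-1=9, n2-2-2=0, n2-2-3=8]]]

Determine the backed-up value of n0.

2

n1-1 (Blue): min(4, 2) = 2
n1-2 (Blue): min(9, 0) = 0
n1 (Red): max(2, 0) = 2
n2-1 (Blue): min(7, 6) = 6
n2-2 (Blue): min(9, 0, 8) = 0
n2 (Red): max(6, 0) = 6
n0 (Blue): min(2, 6) = 2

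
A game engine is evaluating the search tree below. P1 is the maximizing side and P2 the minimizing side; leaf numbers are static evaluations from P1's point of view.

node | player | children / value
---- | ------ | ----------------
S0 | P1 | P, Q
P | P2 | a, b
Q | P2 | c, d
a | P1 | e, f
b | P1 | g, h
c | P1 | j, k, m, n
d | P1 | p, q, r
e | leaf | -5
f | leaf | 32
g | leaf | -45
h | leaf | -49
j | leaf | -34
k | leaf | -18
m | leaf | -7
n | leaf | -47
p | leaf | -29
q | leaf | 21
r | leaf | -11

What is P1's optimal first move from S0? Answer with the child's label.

Q

a (P1): max(-5, 32) = 32
b (P1): max(-45, -49) = -45
P (P2): min(32, -45) = -45
c (P1): max(-34, -18, -7, -47) = -7
d (P1): max(-29, 21, -11) = 21
Q (P2): min(-7, 21) = -7
S0 (P1): max(-45, -7) = -7
P1 at S0 wants the highest of {P=-45, Q=-7}, so chooses Q.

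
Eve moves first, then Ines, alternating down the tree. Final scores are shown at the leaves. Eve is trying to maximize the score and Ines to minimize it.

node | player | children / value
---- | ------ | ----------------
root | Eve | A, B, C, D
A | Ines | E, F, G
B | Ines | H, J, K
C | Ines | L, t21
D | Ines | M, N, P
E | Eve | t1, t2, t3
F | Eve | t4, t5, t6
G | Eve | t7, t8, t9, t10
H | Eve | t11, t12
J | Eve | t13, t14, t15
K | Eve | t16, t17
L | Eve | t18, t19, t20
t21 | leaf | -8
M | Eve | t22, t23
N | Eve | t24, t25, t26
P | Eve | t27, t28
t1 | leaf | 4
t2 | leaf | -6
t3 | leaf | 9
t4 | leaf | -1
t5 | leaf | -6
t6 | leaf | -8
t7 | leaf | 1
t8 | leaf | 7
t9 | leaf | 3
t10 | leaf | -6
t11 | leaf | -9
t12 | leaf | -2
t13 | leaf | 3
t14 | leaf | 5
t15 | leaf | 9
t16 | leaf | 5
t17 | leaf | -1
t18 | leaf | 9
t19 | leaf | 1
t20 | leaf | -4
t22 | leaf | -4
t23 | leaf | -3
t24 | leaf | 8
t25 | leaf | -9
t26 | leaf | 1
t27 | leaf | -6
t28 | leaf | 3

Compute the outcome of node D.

-3

M (Eve): max(-4, -3) = -3
N (Eve): max(8, -9, 1) = 8
P (Eve): max(-6, 3) = 3
D (Ines): min(-3, 8, 3) = -3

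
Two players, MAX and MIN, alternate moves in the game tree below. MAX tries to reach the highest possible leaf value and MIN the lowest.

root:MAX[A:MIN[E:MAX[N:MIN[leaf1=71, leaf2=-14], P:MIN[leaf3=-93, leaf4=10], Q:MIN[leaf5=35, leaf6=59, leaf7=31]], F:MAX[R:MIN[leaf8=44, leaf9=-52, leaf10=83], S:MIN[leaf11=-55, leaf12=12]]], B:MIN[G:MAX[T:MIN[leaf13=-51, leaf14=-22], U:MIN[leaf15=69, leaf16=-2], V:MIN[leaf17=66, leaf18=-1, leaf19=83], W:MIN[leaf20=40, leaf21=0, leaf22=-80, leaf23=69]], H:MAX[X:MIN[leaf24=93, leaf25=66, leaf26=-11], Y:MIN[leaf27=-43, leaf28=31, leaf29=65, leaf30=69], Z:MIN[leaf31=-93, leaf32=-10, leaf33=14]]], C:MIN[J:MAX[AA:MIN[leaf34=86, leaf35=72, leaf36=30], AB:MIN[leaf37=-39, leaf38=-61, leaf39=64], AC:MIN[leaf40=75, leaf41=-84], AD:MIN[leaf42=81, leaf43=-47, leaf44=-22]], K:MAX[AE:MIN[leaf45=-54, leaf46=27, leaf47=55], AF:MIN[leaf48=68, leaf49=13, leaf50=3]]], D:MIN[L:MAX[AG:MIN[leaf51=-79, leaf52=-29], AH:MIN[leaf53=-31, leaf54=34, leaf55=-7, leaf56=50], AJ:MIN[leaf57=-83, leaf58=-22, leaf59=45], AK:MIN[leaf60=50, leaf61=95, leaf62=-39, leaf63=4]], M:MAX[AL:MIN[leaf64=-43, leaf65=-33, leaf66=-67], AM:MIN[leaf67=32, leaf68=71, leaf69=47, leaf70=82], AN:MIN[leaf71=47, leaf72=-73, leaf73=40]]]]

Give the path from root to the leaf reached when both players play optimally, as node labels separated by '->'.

root -> C -> K -> AF -> leaf50

N (MIN): min(71, -14) = -14
P (MIN): min(-93, 10) = -93
Q (MIN): min(35, 59, 31) = 31
E (MAX): max(-14, -93, 31) = 31
R (MIN): min(44, -52, 83) = -52
S (MIN): min(-55, 12) = -55
F (MAX): max(-52, -55) = -52
A (MIN): min(31, -52) = -52
T (MIN): min(-51, -22) = -51
U (MIN): min(69, -2) = -2
V (MIN): min(66, -1, 83) = -1
W (MIN): min(40, 0, -80, 69) = -80
G (MAX): max(-51, -2, -1, -80) = -1
X (MIN): min(93, 66, -11) = -11
Y (MIN): min(-43, 31, 65, 69) = -43
Z (MIN): min(-93, -10, 14) = -93
H (MAX): max(-11, -43, -93) = -11
B (MIN): min(-1, -11) = -11
AA (MIN): min(86, 72, 30) = 30
AB (MIN): min(-39, -61, 64) = -61
AC (MIN): min(75, -84) = -84
AD (MIN): min(81, -47, -22) = -47
J (MAX): max(30, -61, -84, -47) = 30
AE (MIN): min(-54, 27, 55) = -54
AF (MIN): min(68, 13, 3) = 3
K (MAX): max(-54, 3) = 3
C (MIN): min(30, 3) = 3
AG (MIN): min(-79, -29) = -79
AH (MIN): min(-31, 34, -7, 50) = -31
AJ (MIN): min(-83, -22, 45) = -83
AK (MIN): min(50, 95, -39, 4) = -39
L (MAX): max(-79, -31, -83, -39) = -31
AL (MIN): min(-43, -33, -67) = -67
AM (MIN): min(32, 71, 47, 82) = 32
AN (MIN): min(47, -73, 40) = -73
M (MAX): max(-67, 32, -73) = 32
D (MIN): min(-31, 32) = -31
root (MAX): max(-52, -11, 3, -31) = 3
At root, MAX picks C (highest: 3).
At C, MIN picks K (lowest: 3).
At K, MAX picks AF (highest: 3).
At AF, MIN picks leaf50 (lowest: 3).
Terminal value 3.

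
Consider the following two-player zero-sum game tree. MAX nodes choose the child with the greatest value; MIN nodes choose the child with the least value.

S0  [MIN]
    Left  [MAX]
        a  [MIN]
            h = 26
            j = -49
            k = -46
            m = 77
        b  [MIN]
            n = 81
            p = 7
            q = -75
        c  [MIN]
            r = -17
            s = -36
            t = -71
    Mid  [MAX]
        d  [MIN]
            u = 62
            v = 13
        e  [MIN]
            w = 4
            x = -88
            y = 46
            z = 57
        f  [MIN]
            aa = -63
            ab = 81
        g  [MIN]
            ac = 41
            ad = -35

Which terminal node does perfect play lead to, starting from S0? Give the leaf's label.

j

a (MIN): min(26, -49, -46, 77) = -49
b (MIN): min(81, 7, -75) = -75
c (MIN): min(-17, -36, -71) = -71
Left (MAX): max(-49, -75, -71) = -49
d (MIN): min(62, 13) = 13
e (MIN): min(4, -88, 46, 57) = -88
f (MIN): min(-63, 81) = -63
g (MIN): min(41, -35) = -35
Mid (MAX): max(13, -88, -63, -35) = 13
S0 (MIN): min(-49, 13) = -49
At S0, MIN picks Left (lowest: -49).
At Left, MAX picks a (highest: -49).
At a, MIN picks j (lowest: -49).
Terminal value -49.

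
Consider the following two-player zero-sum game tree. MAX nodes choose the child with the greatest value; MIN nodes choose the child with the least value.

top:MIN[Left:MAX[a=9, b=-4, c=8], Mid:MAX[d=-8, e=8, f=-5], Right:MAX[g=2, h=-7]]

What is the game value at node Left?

9

Left (MAX): max(9, -4, 8) = 9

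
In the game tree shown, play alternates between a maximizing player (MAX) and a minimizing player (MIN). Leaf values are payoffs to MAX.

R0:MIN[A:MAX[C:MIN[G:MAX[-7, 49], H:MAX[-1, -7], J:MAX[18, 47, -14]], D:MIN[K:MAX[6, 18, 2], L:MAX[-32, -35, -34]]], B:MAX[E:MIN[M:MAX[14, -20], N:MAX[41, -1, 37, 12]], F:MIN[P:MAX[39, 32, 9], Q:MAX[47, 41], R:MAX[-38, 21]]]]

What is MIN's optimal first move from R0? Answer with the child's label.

A

G (MAX): max(-7, 49) = 49
H (MAX): max(-1, -7) = -1
J (MAX): max(18, 47, -14) = 47
C (MIN): min(49, -1, 47) = -1
K (MAX): max(6, 18, 2) = 18
L (MAX): max(-32, -35, -34) = -32
D (MIN): min(18, -32) = -32
A (MAX): max(-1, -32) = -1
M (MAX): max(14, -20) = 14
N (MAX): max(41, -1, 37, 12) = 41
E (MIN): min(14, 41) = 14
P (MAX): max(39, 32, 9) = 39
Q (MAX): max(47, 41) = 47
R (MAX): max(-38, 21) = 21
F (MIN): min(39, 47, 21) = 21
B (MAX): max(14, 21) = 21
R0 (MIN): min(-1, 21) = -1
MIN at R0 wants the lowest of {A=-1, B=21}, so chooses A.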